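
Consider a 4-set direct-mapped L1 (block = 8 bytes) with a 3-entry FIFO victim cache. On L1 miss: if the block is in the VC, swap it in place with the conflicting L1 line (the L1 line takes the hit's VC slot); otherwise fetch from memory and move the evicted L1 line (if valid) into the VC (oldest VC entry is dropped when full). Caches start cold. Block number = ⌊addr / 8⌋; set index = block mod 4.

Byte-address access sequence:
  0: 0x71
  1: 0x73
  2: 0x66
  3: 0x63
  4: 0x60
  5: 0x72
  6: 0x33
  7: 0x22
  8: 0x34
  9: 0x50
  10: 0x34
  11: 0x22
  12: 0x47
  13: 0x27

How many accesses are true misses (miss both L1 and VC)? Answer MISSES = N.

  [0] addr=0x71 blk=14 s=2: MISS | VC []
  [1] addr=0x73 blk=14 s=2: L1-HIT | VC []
  [2] addr=0x66 blk=12 s=0: MISS | VC []
  [3] addr=0x63 blk=12 s=0: L1-HIT | VC []
  [4] addr=0x60 blk=12 s=0: L1-HIT | VC []
  [5] addr=0x72 blk=14 s=2: L1-HIT | VC []
  [6] addr=0x33 blk=6 s=2: MISS | VC [14]
  [7] addr=0x22 blk=4 s=0: MISS | VC [14, 12]
  [8] addr=0x34 blk=6 s=2: L1-HIT | VC [14, 12]
  [9] addr=0x50 blk=10 s=2: MISS | VC [14, 12, 6]
  [10] addr=0x34 blk=6 s=2: VC-HIT | VC [14, 12, 10]
  [11] addr=0x22 blk=4 s=0: L1-HIT | VC [14, 12, 10]
  [12] addr=0x47 blk=8 s=0: MISS | VC [12, 10, 4]
  [13] addr=0x27 blk=4 s=0: VC-HIT | VC [12, 10, 8]

MISSES = 6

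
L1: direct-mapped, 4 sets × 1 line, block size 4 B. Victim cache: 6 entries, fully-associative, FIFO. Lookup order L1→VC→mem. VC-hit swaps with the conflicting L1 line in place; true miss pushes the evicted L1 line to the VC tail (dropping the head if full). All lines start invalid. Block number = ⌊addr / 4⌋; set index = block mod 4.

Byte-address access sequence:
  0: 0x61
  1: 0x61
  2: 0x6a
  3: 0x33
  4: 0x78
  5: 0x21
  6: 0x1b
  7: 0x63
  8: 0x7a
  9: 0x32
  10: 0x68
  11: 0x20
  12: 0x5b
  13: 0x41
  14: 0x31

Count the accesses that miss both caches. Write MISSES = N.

MISSES = 8

  [0] addr=0x61 blk=24 s=0: MISS | VC []
  [1] addr=0x61 blk=24 s=0: L1-HIT | VC []
  [2] addr=0x6a blk=26 s=2: MISS | VC []
  [3] addr=0x33 blk=12 s=0: MISS | VC [24]
  [4] addr=0x78 blk=30 s=2: MISS | VC [24, 26]
  [5] addr=0x21 blk=8 s=0: MISS | VC [24, 26, 12]
  [6] addr=0x1b blk=6 s=2: MISS | VC [24, 26, 12, 30]
  [7] addr=0x63 blk=24 s=0: VC-HIT | VC [8, 26, 12, 30]
  [8] addr=0x7a blk=30 s=2: VC-HIT | VC [8, 26, 12, 6]
  [9] addr=0x32 blk=12 s=0: VC-HIT | VC [8, 26, 24, 6]
  [10] addr=0x68 blk=26 s=2: VC-HIT | VC [8, 30, 24, 6]
  [11] addr=0x20 blk=8 s=0: VC-HIT | VC [12, 30, 24, 6]
  [12] addr=0x5b blk=22 s=2: MISS | VC [12, 30, 24, 6, 26]
  [13] addr=0x41 blk=16 s=0: MISS | VC [12, 30, 24, 6, 26, 8]
  [14] addr=0x31 blk=12 s=0: VC-HIT | VC [16, 30, 24, 6, 26, 8]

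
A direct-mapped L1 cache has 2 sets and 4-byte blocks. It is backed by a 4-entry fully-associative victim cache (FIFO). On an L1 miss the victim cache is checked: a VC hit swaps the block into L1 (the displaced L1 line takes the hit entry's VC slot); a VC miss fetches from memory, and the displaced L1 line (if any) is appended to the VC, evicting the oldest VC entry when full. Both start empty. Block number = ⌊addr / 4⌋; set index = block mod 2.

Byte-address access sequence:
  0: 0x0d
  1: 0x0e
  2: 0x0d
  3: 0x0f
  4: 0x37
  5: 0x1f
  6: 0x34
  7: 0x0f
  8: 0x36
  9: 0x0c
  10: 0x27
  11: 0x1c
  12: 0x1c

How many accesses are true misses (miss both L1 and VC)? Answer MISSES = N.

0: 0xd (blk 3, set 1) → MISS  vc=[]
1: 0xe (blk 3, set 1) → L1-HIT  vc=[]
2: 0xd (blk 3, set 1) → L1-HIT  vc=[]
3: 0xf (blk 3, set 1) → L1-HIT  vc=[]
4: 0x37 (blk 13, set 1) → MISS  vc=[3]
5: 0x1f (blk 7, set 1) → MISS  vc=[3, 13]
6: 0x34 (blk 13, set 1) → VC-HIT  vc=[3, 7]
7: 0xf (blk 3, set 1) → VC-HIT  vc=[13, 7]
8: 0x36 (blk 13, set 1) → VC-HIT  vc=[3, 7]
9: 0xc (blk 3, set 1) → VC-HIT  vc=[13, 7]
10: 0x27 (blk 9, set 1) → MISS  vc=[13, 7, 3]
11: 0x1c (blk 7, set 1) → VC-HIT  vc=[13, 9, 3]
12: 0x1c (blk 7, set 1) → L1-HIT  vc=[13, 9, 3]

MISSES = 4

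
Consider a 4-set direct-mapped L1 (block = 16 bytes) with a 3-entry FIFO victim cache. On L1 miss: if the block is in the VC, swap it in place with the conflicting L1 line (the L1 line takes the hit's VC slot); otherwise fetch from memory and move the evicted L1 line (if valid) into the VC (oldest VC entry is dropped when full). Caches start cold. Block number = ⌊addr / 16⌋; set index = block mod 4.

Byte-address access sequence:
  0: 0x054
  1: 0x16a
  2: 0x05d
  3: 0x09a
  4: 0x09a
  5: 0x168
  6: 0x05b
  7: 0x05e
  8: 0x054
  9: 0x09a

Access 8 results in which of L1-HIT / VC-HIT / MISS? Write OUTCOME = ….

  [0] addr=0x54 blk=5 s=1: MISS | VC []
  [1] addr=0x16a blk=22 s=2: MISS | VC []
  [2] addr=0x5d blk=5 s=1: L1-HIT | VC []
  [3] addr=0x9a blk=9 s=1: MISS | VC [5]
  [4] addr=0x9a blk=9 s=1: L1-HIT | VC [5]
  [5] addr=0x168 blk=22 s=2: L1-HIT | VC [5]
  [6] addr=0x5b blk=5 s=1: VC-HIT | VC [9]
  [7] addr=0x5e blk=5 s=1: L1-HIT | VC [9]
  [8] addr=0x54 blk=5 s=1: L1-HIT | VC [9]
  [9] addr=0x9a blk=9 s=1: VC-HIT | VC [5]

OUTCOME = L1-HIT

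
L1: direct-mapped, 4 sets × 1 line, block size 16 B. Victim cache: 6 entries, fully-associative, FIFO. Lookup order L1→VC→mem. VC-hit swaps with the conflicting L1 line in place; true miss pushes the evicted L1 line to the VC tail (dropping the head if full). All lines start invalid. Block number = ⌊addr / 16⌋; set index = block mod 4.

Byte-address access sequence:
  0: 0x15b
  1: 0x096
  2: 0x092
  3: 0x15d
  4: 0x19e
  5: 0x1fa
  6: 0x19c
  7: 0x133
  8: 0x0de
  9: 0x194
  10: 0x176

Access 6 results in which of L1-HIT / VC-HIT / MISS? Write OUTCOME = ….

OUTCOME = L1-HIT

0: 0x15b (blk 21, set 1) → MISS  vc=[]
1: 0x96 (blk 9, set 1) → MISS  vc=[21]
2: 0x92 (blk 9, set 1) → L1-HIT  vc=[21]
3: 0x15d (blk 21, set 1) → VC-HIT  vc=[9]
4: 0x19e (blk 25, set 1) → MISS  vc=[9, 21]
5: 0x1fa (blk 31, set 3) → MISS  vc=[9, 21]
6: 0x19c (blk 25, set 1) → L1-HIT  vc=[9, 21]
7: 0x133 (blk 19, set 3) → MISS  vc=[9, 21, 31]
8: 0xde (blk 13, set 1) → MISS  vc=[9, 21, 31, 25]
9: 0x194 (blk 25, set 1) → VC-HIT  vc=[9, 21, 31, 13]
10: 0x176 (blk 23, set 3) → MISS  vc=[9, 21, 31, 13, 19]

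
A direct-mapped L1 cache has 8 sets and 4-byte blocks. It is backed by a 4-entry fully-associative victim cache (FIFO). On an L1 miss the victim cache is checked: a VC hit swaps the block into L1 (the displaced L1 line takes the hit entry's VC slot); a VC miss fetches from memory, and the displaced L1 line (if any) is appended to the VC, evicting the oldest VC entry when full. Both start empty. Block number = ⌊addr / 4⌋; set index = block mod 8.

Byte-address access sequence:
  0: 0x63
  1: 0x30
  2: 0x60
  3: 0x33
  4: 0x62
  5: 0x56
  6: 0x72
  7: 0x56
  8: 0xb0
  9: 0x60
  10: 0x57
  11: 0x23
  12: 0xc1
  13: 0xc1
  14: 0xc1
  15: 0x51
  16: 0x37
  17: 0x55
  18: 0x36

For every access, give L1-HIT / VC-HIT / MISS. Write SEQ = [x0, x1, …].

0: 0x63 (blk 24, set 0) → MISS  vc=[]
1: 0x30 (blk 12, set 4) → MISS  vc=[]
2: 0x60 (blk 24, set 0) → L1-HIT  vc=[]
3: 0x33 (blk 12, set 4) → L1-HIT  vc=[]
4: 0x62 (blk 24, set 0) → L1-HIT  vc=[]
5: 0x56 (blk 21, set 5) → MISS  vc=[]
6: 0x72 (blk 28, set 4) → MISS  vc=[12]
7: 0x56 (blk 21, set 5) → L1-HIT  vc=[12]
8: 0xb0 (blk 44, set 4) → MISS  vc=[12, 28]
9: 0x60 (blk 24, set 0) → L1-HIT  vc=[12, 28]
10: 0x57 (blk 21, set 5) → L1-HIT  vc=[12, 28]
11: 0x23 (blk 8, set 0) → MISS  vc=[12, 28, 24]
12: 0xc1 (blk 48, set 0) → MISS  vc=[12, 28, 24, 8]
13: 0xc1 (blk 48, set 0) → L1-HIT  vc=[12, 28, 24, 8]
14: 0xc1 (blk 48, set 0) → L1-HIT  vc=[12, 28, 24, 8]
15: 0x51 (blk 20, set 4) → MISS  vc=[28, 24, 8, 44]
16: 0x37 (blk 13, set 5) → MISS  vc=[24, 8, 44, 21]
17: 0x55 (blk 21, set 5) → VC-HIT  vc=[24, 8, 44, 13]
18: 0x36 (blk 13, set 5) → VC-HIT  vc=[24, 8, 44, 21]

SEQ = [MISS, MISS, L1-HIT, L1-HIT, L1-HIT, MISS, MISS, L1-HIT, MISS, L1-HIT, L1-HIT, MISS, MISS, L1-HIT, L1-HIT, MISS, MISS, VC-HIT, VC-HIT]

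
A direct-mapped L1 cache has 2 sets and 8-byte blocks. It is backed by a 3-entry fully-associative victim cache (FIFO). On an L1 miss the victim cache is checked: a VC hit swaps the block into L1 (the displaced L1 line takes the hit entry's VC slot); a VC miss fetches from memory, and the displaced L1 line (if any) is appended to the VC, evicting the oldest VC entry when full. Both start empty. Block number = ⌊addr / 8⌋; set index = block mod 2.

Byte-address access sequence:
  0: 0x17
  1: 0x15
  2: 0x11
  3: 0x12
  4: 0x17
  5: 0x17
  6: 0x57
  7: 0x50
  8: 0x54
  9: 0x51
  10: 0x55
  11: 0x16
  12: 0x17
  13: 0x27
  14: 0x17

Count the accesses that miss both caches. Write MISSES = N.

0: 0x17 (blk 2, set 0) → MISS  vc=[]
1: 0x15 (blk 2, set 0) → L1-HIT  vc=[]
2: 0x11 (blk 2, set 0) → L1-HIT  vc=[]
3: 0x12 (blk 2, set 0) → L1-HIT  vc=[]
4: 0x17 (blk 2, set 0) → L1-HIT  vc=[]
5: 0x17 (blk 2, set 0) → L1-HIT  vc=[]
6: 0x57 (blk 10, set 0) → MISS  vc=[2]
7: 0x50 (blk 10, set 0) → L1-HIT  vc=[2]
8: 0x54 (blk 10, set 0) → L1-HIT  vc=[2]
9: 0x51 (blk 10, set 0) → L1-HIT  vc=[2]
10: 0x55 (blk 10, set 0) → L1-HIT  vc=[2]
11: 0x16 (blk 2, set 0) → VC-HIT  vc=[10]
12: 0x17 (blk 2, set 0) → L1-HIT  vc=[10]
13: 0x27 (blk 4, set 0) → MISS  vc=[10, 2]
14: 0x17 (blk 2, set 0) → VC-HIT  vc=[10, 4]

MISSES = 3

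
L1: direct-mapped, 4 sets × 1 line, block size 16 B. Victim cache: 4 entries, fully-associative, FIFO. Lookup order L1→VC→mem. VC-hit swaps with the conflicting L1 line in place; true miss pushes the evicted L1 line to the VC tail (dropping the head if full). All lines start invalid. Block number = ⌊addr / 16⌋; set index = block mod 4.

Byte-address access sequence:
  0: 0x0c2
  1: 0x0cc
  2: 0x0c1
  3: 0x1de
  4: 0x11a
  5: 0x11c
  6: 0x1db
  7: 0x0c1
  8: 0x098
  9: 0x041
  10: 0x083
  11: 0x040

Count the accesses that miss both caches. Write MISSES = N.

#0 0xc2→b12/s0 MISS; vc=[]
#1 0xcc→b12/s0 L1-HIT; vc=[]
#2 0xc1→b12/s0 L1-HIT; vc=[]
#3 0x1de→b29/s1 MISS; vc=[]
#4 0x11a→b17/s1 MISS; vc=[29]
#5 0x11c→b17/s1 L1-HIT; vc=[29]
#6 0x1db→b29/s1 VC-HIT; vc=[17]
#7 0xc1→b12/s0 L1-HIT; vc=[17]
#8 0x98→b9/s1 MISS; vc=[17,29]
#9 0x41→b4/s0 MISS; vc=[17,29,12]
#10 0x83→b8/s0 MISS; vc=[17,29,12,4]
#11 0x40→b4/s0 VC-HIT; vc=[17,29,12,8]

MISSES = 6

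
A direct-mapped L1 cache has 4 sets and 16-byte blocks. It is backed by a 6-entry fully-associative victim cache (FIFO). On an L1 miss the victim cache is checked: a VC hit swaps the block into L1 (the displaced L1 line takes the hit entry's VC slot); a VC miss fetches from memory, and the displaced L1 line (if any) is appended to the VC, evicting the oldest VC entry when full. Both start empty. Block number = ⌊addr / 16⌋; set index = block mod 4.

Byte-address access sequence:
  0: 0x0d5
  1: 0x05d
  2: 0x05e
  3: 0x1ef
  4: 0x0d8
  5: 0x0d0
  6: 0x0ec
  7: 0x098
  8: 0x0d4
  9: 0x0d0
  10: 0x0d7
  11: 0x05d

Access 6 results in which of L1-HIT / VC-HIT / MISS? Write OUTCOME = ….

  [0] addr=0xd5 blk=13 s=1: MISS | VC []
  [1] addr=0x5d blk=5 s=1: MISS | VC [13]
  [2] addr=0x5e blk=5 s=1: L1-HIT | VC [13]
  [3] addr=0x1ef blk=30 s=2: MISS | VC [13]
  [4] addr=0xd8 blk=13 s=1: VC-HIT | VC [5]
  [5] addr=0xd0 blk=13 s=1: L1-HIT | VC [5]
  [6] addr=0xec blk=14 s=2: MISS | VC [5, 30]
  [7] addr=0x98 blk=9 s=1: MISS | VC [5, 30, 13]
  [8] addr=0xd4 blk=13 s=1: VC-HIT | VC [5, 30, 9]
  [9] addr=0xd0 blk=13 s=1: L1-HIT | VC [5, 30, 9]
  [10] addr=0xd7 blk=13 s=1: L1-HIT | VC [5, 30, 9]
  [11] addr=0x5d blk=5 s=1: VC-HIT | VC [13, 30, 9]

OUTCOME = MISS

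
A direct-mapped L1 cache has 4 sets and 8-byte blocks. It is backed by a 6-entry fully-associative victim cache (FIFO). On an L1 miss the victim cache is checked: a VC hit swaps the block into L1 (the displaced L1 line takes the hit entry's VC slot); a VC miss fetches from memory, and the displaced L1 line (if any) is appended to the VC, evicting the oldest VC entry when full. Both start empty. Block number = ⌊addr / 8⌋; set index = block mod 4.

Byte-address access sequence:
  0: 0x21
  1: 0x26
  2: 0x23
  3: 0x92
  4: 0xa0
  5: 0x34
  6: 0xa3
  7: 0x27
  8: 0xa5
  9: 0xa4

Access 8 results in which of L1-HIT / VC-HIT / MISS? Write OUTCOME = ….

OUTCOME = VC-HIT

0: 0x21 (blk 4, set 0) → MISS  vc=[]
1: 0x26 (blk 4, set 0) → L1-HIT  vc=[]
2: 0x23 (blk 4, set 0) → L1-HIT  vc=[]
3: 0x92 (blk 18, set 2) → MISS  vc=[]
4: 0xa0 (blk 20, set 0) → MISS  vc=[4]
5: 0x34 (blk 6, set 2) → MISS  vc=[4, 18]
6: 0xa3 (blk 20, set 0) → L1-HIT  vc=[4, 18]
7: 0x27 (blk 4, set 0) → VC-HIT  vc=[20, 18]
8: 0xa5 (blk 20, set 0) → VC-HIT  vc=[4, 18]
9: 0xa4 (blk 20, set 0) → L1-HIT  vc=[4, 18]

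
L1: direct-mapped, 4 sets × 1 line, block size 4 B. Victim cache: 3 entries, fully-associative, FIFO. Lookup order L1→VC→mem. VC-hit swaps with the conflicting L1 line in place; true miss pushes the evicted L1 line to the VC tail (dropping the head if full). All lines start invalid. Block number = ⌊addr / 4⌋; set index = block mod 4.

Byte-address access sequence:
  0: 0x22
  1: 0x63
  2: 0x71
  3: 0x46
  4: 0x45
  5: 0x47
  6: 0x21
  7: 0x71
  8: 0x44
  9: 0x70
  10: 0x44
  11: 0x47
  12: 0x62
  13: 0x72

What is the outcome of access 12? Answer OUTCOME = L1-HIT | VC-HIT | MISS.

OUTCOME = VC-HIT

  [0] addr=0x22 blk=8 s=0: MISS | VC []
  [1] addr=0x63 blk=24 s=0: MISS | VC [8]
  [2] addr=0x71 blk=28 s=0: MISS | VC [8, 24]
  [3] addr=0x46 blk=17 s=1: MISS | VC [8, 24]
  [4] addr=0x45 blk=17 s=1: L1-HIT | VC [8, 24]
  [5] addr=0x47 blk=17 s=1: L1-HIT | VC [8, 24]
  [6] addr=0x21 blk=8 s=0: VC-HIT | VC [28, 24]
  [7] addr=0x71 blk=28 s=0: VC-HIT | VC [8, 24]
  [8] addr=0x44 blk=17 s=1: L1-HIT | VC [8, 24]
  [9] addr=0x70 blk=28 s=0: L1-HIT | VC [8, 24]
  [10] addr=0x44 blk=17 s=1: L1-HIT | VC [8, 24]
  [11] addr=0x47 blk=17 s=1: L1-HIT | VC [8, 24]
  [12] addr=0x62 blk=24 s=0: VC-HIT | VC [8, 28]
  [13] addr=0x72 blk=28 s=0: VC-HIT | VC [8, 24]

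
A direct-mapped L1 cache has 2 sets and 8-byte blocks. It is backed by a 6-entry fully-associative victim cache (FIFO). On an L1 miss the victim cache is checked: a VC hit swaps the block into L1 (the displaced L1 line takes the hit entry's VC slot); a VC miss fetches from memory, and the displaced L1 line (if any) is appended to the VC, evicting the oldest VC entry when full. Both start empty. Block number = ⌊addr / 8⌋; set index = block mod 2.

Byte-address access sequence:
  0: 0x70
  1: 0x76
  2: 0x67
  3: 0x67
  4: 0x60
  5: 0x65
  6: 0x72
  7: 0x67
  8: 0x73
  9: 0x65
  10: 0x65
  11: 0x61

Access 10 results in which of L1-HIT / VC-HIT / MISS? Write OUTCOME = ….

OUTCOME = L1-HIT

  [0] addr=0x70 blk=14 s=0: MISS | VC []
  [1] addr=0x76 blk=14 s=0: L1-HIT | VC []
  [2] addr=0x67 blk=12 s=0: MISS | VC [14]
  [3] addr=0x67 blk=12 s=0: L1-HIT | VC [14]
  [4] addr=0x60 blk=12 s=0: L1-HIT | VC [14]
  [5] addr=0x65 blk=12 s=0: L1-HIT | VC [14]
  [6] addr=0x72 blk=14 s=0: VC-HIT | VC [12]
  [7] addr=0x67 blk=12 s=0: VC-HIT | VC [14]
  [8] addr=0x73 blk=14 s=0: VC-HIT | VC [12]
  [9] addr=0x65 blk=12 s=0: VC-HIT | VC [14]
  [10] addr=0x65 blk=12 s=0: L1-HIT | VC [14]
  [11] addr=0x61 blk=12 s=0: L1-HIT | VC [14]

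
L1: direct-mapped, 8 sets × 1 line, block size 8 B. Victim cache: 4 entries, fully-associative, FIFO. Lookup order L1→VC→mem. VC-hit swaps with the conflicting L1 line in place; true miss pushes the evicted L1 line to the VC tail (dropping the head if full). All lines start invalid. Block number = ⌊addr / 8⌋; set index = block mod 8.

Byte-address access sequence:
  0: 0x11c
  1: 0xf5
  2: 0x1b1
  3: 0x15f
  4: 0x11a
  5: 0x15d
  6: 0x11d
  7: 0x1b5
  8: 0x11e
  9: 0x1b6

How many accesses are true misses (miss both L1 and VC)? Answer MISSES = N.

MISSES = 4

  [0] addr=0x11c blk=35 s=3: MISS | VC []
  [1] addr=0xf5 blk=30 s=6: MISS | VC []
  [2] addr=0x1b1 blk=54 s=6: MISS | VC [30]
  [3] addr=0x15f blk=43 s=3: MISS | VC [30, 35]
  [4] addr=0x11a blk=35 s=3: VC-HIT | VC [30, 43]
  [5] addr=0x15d blk=43 s=3: VC-HIT | VC [30, 35]
  [6] addr=0x11d blk=35 s=3: VC-HIT | VC [30, 43]
  [7] addr=0x1b5 blk=54 s=6: L1-HIT | VC [30, 43]
  [8] addr=0x11e blk=35 s=3: L1-HIT | VC [30, 43]
  [9] addr=0x1b6 blk=54 s=6: L1-HIT | VC [30, 43]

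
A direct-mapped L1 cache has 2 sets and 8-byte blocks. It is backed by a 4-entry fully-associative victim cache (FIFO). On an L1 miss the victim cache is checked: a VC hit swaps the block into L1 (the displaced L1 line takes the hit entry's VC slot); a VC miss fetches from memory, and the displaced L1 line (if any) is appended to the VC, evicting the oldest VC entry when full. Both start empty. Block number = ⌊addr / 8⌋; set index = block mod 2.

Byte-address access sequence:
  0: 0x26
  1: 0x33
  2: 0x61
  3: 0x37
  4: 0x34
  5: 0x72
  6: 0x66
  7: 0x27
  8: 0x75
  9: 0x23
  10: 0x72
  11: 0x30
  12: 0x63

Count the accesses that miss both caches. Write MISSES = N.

#0 0x26→b4/s0 MISS; vc=[]
#1 0x33→b6/s0 MISS; vc=[4]
#2 0x61→b12/s0 MISS; vc=[4,6]
#3 0x37→b6/s0 VC-HIT; vc=[4,12]
#4 0x34→b6/s0 L1-HIT; vc=[4,12]
#5 0x72→b14/s0 MISS; vc=[4,12,6]
#6 0x66→b12/s0 VC-HIT; vc=[4,14,6]
#7 0x27→b4/s0 VC-HIT; vc=[12,14,6]
#8 0x75→b14/s0 VC-HIT; vc=[12,4,6]
#9 0x23→b4/s0 VC-HIT; vc=[12,14,6]
#10 0x72→b14/s0 VC-HIT; vc=[12,4,6]
#11 0x30→b6/s0 VC-HIT; vc=[12,4,14]
#12 0x63→b12/s0 VC-HIT; vc=[6,4,14]

MISSES = 4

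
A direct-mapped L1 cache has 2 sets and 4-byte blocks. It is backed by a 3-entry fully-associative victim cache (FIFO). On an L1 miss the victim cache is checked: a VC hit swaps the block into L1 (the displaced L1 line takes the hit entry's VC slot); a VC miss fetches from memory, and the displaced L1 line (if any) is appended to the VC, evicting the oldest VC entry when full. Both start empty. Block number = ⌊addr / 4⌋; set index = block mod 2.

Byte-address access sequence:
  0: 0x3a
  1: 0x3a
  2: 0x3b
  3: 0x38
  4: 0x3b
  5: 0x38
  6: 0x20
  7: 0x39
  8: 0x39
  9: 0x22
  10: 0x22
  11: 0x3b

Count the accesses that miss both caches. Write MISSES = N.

MISSES = 2

0: 0x3a (blk 14, set 0) → MISS  vc=[]
1: 0x3a (blk 14, set 0) → L1-HIT  vc=[]
2: 0x3b (blk 14, set 0) → L1-HIT  vc=[]
3: 0x38 (blk 14, set 0) → L1-HIT  vc=[]
4: 0x3b (blk 14, set 0) → L1-HIT  vc=[]
5: 0x38 (blk 14, set 0) → L1-HIT  vc=[]
6: 0x20 (blk 8, set 0) → MISS  vc=[14]
7: 0x39 (blk 14, set 0) → VC-HIT  vc=[8]
8: 0x39 (blk 14, set 0) → L1-HIT  vc=[8]
9: 0x22 (blk 8, set 0) → VC-HIT  vc=[14]
10: 0x22 (blk 8, set 0) → L1-HIT  vc=[14]
11: 0x3b (blk 14, set 0) → VC-HIT  vc=[8]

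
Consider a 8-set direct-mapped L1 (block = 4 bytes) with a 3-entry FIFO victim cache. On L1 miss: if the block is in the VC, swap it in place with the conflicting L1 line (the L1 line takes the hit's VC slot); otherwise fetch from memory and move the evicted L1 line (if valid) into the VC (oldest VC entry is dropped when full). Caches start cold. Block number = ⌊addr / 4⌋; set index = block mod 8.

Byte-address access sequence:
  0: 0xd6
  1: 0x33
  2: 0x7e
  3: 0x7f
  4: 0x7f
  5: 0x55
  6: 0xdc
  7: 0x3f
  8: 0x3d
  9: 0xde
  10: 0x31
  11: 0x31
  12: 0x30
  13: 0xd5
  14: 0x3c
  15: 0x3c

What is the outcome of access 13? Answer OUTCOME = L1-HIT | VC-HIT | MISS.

#0 0xd6→b53/s5 MISS; vc=[]
#1 0x33→b12/s4 MISS; vc=[]
#2 0x7e→b31/s7 MISS; vc=[]
#3 0x7f→b31/s7 L1-HIT; vc=[]
#4 0x7f→b31/s7 L1-HIT; vc=[]
#5 0x55→b21/s5 MISS; vc=[53]
#6 0xdc→b55/s7 MISS; vc=[53,31]
#7 0x3f→b15/s7 MISS; vc=[53,31,55]
#8 0x3d→b15/s7 L1-HIT; vc=[53,31,55]
#9 0xde→b55/s7 VC-HIT; vc=[53,31,15]
#10 0x31→b12/s4 L1-HIT; vc=[53,31,15]
#11 0x31→b12/s4 L1-HIT; vc=[53,31,15]
#12 0x30→b12/s4 L1-HIT; vc=[53,31,15]
#13 0xd5→b53/s5 VC-HIT; vc=[21,31,15]
#14 0x3c→b15/s7 VC-HIT; vc=[21,31,55]
#15 0x3c→b15/s7 L1-HIT; vc=[21,31,55]

OUTCOME = VC-HIT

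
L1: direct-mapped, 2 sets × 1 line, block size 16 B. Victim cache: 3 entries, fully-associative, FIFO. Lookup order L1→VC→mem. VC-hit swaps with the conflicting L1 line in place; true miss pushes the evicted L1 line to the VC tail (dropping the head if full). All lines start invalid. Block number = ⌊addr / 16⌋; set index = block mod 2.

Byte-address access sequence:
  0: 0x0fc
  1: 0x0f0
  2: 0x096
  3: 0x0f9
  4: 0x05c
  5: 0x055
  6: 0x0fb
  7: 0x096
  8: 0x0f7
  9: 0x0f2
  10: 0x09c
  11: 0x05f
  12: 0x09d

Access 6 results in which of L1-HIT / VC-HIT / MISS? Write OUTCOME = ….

  [0] addr=0xfc blk=15 s=1: MISS | VC []
  [1] addr=0xf0 blk=15 s=1: L1-HIT | VC []
  [2] addr=0x96 blk=9 s=1: MISS | VC [15]
  [3] addr=0xf9 blk=15 s=1: VC-HIT | VC [9]
  [4] addr=0x5c blk=5 s=1: MISS | VC [9, 15]
  [5] addr=0x55 blk=5 s=1: L1-HIT | VC [9, 15]
  [6] addr=0xfb blk=15 s=1: VC-HIT | VC [9, 5]
  [7] addr=0x96 blk=9 s=1: VC-HIT | VC [15, 5]
  [8] addr=0xf7 blk=15 s=1: VC-HIT | VC [9, 5]
  [9] addr=0xf2 blk=15 s=1: L1-HIT | VC [9, 5]
  [10] addr=0x9c blk=9 s=1: VC-HIT | VC [15, 5]
  [11] addr=0x5f blk=5 s=1: VC-HIT | VC [15, 9]
  [12] addr=0x9d blk=9 s=1: VC-HIT | VC [15, 5]

OUTCOME = VC-HIT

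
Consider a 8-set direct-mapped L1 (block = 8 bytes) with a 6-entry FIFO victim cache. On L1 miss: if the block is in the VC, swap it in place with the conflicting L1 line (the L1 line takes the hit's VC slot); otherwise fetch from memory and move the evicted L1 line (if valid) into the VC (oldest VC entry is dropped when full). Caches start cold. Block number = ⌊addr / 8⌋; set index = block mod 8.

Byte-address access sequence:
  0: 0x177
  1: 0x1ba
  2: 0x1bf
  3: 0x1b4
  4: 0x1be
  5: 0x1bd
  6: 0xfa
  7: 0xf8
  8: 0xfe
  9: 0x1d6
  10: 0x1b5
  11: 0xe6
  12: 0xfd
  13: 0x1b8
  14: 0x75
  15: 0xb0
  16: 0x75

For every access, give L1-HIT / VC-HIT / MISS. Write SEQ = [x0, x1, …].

SEQ = [MISS, MISS, L1-HIT, MISS, L1-HIT, L1-HIT, MISS, L1-HIT, L1-HIT, MISS, L1-HIT, MISS, L1-HIT, VC-HIT, MISS, MISS, VC-HIT]

  [0] addr=0x177 blk=46 s=6: MISS | VC []
  [1] addr=0x1ba blk=55 s=7: MISS | VC []
  [2] addr=0x1bf blk=55 s=7: L1-HIT | VC []
  [3] addr=0x1b4 blk=54 s=6: MISS | VC [46]
  [4] addr=0x1be blk=55 s=7: L1-HIT | VC [46]
  [5] addr=0x1bd blk=55 s=7: L1-HIT | VC [46]
  [6] addr=0xfa blk=31 s=7: MISS | VC [46, 55]
  [7] addr=0xf8 blk=31 s=7: L1-HIT | VC [46, 55]
  [8] addr=0xfe blk=31 s=7: L1-HIT | VC [46, 55]
  [9] addr=0x1d6 blk=58 s=2: MISS | VC [46, 55]
  [10] addr=0x1b5 blk=54 s=6: L1-HIT | VC [46, 55]
  [11] addr=0xe6 blk=28 s=4: MISS | VC [46, 55]
  [12] addr=0xfd blk=31 s=7: L1-HIT | VC [46, 55]
  [13] addr=0x1b8 blk=55 s=7: VC-HIT | VC [46, 31]
  [14] addr=0x75 blk=14 s=6: MISS | VC [46, 31, 54]
  [15] addr=0xb0 blk=22 s=6: MISS | VC [46, 31, 54, 14]
  [16] addr=0x75 blk=14 s=6: VC-HIT | VC [46, 31, 54, 22]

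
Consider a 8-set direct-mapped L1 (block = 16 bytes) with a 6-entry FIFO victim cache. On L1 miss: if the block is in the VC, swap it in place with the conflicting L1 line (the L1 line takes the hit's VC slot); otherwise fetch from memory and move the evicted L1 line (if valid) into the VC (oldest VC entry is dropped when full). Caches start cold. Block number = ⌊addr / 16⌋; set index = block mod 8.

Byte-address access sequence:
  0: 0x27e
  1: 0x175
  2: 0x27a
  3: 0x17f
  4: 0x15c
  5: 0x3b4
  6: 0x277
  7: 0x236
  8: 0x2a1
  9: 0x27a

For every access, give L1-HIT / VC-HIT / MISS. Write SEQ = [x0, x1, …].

SEQ = [MISS, MISS, VC-HIT, VC-HIT, MISS, MISS, VC-HIT, MISS, MISS, L1-HIT]

#0 0x27e→b39/s7 MISS; vc=[]
#1 0x175→b23/s7 MISS; vc=[39]
#2 0x27a→b39/s7 VC-HIT; vc=[23]
#3 0x17f→b23/s7 VC-HIT; vc=[39]
#4 0x15c→b21/s5 MISS; vc=[39]
#5 0x3b4→b59/s3 MISS; vc=[39]
#6 0x277→b39/s7 VC-HIT; vc=[23]
#7 0x236→b35/s3 MISS; vc=[23,59]
#8 0x2a1→b42/s2 MISS; vc=[23,59]
#9 0x27a→b39/s7 L1-HIT; vc=[23,59]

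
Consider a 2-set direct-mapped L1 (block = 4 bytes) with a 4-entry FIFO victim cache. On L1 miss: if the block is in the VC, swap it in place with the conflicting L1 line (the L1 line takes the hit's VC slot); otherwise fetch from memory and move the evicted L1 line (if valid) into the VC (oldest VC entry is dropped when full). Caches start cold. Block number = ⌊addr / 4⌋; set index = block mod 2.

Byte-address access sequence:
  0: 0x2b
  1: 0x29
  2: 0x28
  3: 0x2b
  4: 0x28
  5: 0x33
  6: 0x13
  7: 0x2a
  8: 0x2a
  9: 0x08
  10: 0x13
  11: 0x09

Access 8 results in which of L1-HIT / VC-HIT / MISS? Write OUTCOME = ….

#0 0x2b→b10/s0 MISS; vc=[]
#1 0x29→b10/s0 L1-HIT; vc=[]
#2 0x28→b10/s0 L1-HIT; vc=[]
#3 0x2b→b10/s0 L1-HIT; vc=[]
#4 0x28→b10/s0 L1-HIT; vc=[]
#5 0x33→b12/s0 MISS; vc=[10]
#6 0x13→b4/s0 MISS; vc=[10,12]
#7 0x2a→b10/s0 VC-HIT; vc=[4,12]
#8 0x2a→b10/s0 L1-HIT; vc=[4,12]
#9 0x8→b2/s0 MISS; vc=[4,12,10]
#10 0x13→b4/s0 VC-HIT; vc=[2,12,10]
#11 0x9→b2/s0 VC-HIT; vc=[4,12,10]

OUTCOME = L1-HIT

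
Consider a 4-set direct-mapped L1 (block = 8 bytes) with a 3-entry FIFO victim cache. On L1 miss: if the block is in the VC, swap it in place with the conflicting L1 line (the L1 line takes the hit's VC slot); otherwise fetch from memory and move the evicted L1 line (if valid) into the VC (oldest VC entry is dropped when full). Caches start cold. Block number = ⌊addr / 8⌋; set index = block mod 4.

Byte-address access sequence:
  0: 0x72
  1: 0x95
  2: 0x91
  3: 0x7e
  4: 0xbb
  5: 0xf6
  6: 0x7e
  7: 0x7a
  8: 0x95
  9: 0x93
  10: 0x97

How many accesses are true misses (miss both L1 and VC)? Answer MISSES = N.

  [0] addr=0x72 blk=14 s=2: MISS | VC []
  [1] addr=0x95 blk=18 s=2: MISS | VC [14]
  [2] addr=0x91 blk=18 s=2: L1-HIT | VC [14]
  [3] addr=0x7e blk=15 s=3: MISS | VC [14]
  [4] addr=0xbb blk=23 s=3: MISS | VC [14, 15]
  [5] addr=0xf6 blk=30 s=2: MISS | VC [14, 15, 18]
  [6] addr=0x7e blk=15 s=3: VC-HIT | VC [14, 23, 18]
  [7] addr=0x7a blk=15 s=3: L1-HIT | VC [14, 23, 18]
  [8] addr=0x95 blk=18 s=2: VC-HIT | VC [14, 23, 30]
  [9] addr=0x93 blk=18 s=2: L1-HIT | VC [14, 23, 30]
  [10] addr=0x97 blk=18 s=2: L1-HIT | VC [14, 23, 30]

MISSES = 5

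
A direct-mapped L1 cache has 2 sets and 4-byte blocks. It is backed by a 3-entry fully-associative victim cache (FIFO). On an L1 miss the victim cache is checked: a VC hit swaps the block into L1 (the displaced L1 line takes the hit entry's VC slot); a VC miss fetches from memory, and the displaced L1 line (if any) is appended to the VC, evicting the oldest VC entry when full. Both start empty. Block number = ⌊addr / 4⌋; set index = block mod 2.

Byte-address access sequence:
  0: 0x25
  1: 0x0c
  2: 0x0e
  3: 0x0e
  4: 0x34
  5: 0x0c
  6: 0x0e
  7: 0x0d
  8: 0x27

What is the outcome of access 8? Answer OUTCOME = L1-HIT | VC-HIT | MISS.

OUTCOME = VC-HIT

  [0] addr=0x25 blk=9 s=1: MISS | VC []
  [1] addr=0xc blk=3 s=1: MISS | VC [9]
  [2] addr=0xe blk=3 s=1: L1-HIT | VC [9]
  [3] addr=0xe blk=3 s=1: L1-HIT | VC [9]
  [4] addr=0x34 blk=13 s=1: MISS | VC [9, 3]
  [5] addr=0xc blk=3 s=1: VC-HIT | VC [9, 13]
  [6] addr=0xe blk=3 s=1: L1-HIT | VC [9, 13]
  [7] addr=0xd blk=3 s=1: L1-HIT | VC [9, 13]
  [8] addr=0x27 blk=9 s=1: VC-HIT | VC [3, 13]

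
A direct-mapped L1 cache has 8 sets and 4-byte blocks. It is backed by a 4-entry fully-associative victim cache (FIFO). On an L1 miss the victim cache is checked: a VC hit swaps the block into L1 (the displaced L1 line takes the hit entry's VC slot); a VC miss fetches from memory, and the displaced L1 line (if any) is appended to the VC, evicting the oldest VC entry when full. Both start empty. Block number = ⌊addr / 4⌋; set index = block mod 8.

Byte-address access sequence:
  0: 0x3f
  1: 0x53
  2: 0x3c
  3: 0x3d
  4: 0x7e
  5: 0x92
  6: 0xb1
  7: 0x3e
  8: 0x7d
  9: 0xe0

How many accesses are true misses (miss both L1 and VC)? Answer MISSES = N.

MISSES = 6

#0 0x3f→b15/s7 MISS; vc=[]
#1 0x53→b20/s4 MISS; vc=[]
#2 0x3c→b15/s7 L1-HIT; vc=[]
#3 0x3d→b15/s7 L1-HIT; vc=[]
#4 0x7e→b31/s7 MISS; vc=[15]
#5 0x92→b36/s4 MISS; vc=[15,20]
#6 0xb1→b44/s4 MISS; vc=[15,20,36]
#7 0x3e→b15/s7 VC-HIT; vc=[31,20,36]
#8 0x7d→b31/s7 VC-HIT; vc=[15,20,36]
#9 0xe0→b56/s0 MISS; vc=[15,20,36]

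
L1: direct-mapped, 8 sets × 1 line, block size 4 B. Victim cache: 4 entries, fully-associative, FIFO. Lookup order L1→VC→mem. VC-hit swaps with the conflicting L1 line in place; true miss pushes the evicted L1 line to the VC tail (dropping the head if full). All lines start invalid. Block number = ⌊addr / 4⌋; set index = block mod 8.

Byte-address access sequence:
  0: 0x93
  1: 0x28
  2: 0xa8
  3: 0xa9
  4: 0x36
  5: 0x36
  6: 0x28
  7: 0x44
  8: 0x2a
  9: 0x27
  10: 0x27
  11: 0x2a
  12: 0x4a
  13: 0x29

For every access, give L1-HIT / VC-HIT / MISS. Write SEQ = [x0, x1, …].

0: 0x93 (blk 36, set 4) → MISS  vc=[]
1: 0x28 (blk 10, set 2) → MISS  vc=[]
2: 0xa8 (blk 42, set 2) → MISS  vc=[10]
3: 0xa9 (blk 42, set 2) → L1-HIT  vc=[10]
4: 0x36 (blk 13, set 5) → MISS  vc=[10]
5: 0x36 (blk 13, set 5) → L1-HIT  vc=[10]
6: 0x28 (blk 10, set 2) → VC-HIT  vc=[42]
7: 0x44 (blk 17, set 1) → MISS  vc=[42]
8: 0x2a (blk 10, set 2) → L1-HIT  vc=[42]
9: 0x27 (blk 9, set 1) → MISS  vc=[42, 17]
10: 0x27 (blk 9, set 1) → L1-HIT  vc=[42, 17]
11: 0x2a (blk 10, set 2) → L1-HIT  vc=[42, 17]
12: 0x4a (blk 18, set 2) → MISS  vc=[42, 17, 10]
13: 0x29 (blk 10, set 2) → VC-HIT  vc=[42, 17, 18]

SEQ = [MISS, MISS, MISS, L1-HIT, MISS, L1-HIT, VC-HIT, MISS, L1-HIT, MISS, L1-HIT, L1-HIT, MISS, VC-HIT]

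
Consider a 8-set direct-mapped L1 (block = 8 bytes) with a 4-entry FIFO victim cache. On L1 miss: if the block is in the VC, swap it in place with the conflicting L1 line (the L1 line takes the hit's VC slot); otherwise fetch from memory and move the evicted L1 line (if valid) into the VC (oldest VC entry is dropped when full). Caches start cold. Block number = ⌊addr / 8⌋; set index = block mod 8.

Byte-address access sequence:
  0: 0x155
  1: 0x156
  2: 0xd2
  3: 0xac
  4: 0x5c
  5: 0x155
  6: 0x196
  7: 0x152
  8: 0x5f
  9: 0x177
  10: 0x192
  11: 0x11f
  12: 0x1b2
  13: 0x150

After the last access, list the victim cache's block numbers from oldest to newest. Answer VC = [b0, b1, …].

VC = [26, 50, 11, 46]

#0 0x155→b42/s2 MISS; vc=[]
#1 0x156→b42/s2 L1-HIT; vc=[]
#2 0xd2→b26/s2 MISS; vc=[42]
#3 0xac→b21/s5 MISS; vc=[42]
#4 0x5c→b11/s3 MISS; vc=[42]
#5 0x155→b42/s2 VC-HIT; vc=[26]
#6 0x196→b50/s2 MISS; vc=[26,42]
#7 0x152→b42/s2 VC-HIT; vc=[26,50]
#8 0x5f→b11/s3 L1-HIT; vc=[26,50]
#9 0x177→b46/s6 MISS; vc=[26,50]
#10 0x192→b50/s2 VC-HIT; vc=[26,42]
#11 0x11f→b35/s3 MISS; vc=[26,42,11]
#12 0x1b2→b54/s6 MISS; vc=[26,42,11,46]
#13 0x150→b42/s2 VC-HIT; vc=[26,50,11,46]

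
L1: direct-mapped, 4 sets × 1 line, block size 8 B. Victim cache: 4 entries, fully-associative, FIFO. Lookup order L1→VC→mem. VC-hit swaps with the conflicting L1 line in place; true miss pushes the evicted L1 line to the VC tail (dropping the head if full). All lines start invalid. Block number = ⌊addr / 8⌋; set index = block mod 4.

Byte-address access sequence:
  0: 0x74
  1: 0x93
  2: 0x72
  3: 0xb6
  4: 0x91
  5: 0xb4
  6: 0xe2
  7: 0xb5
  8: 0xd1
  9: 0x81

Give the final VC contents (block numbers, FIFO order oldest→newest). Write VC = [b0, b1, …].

VC = [18, 14, 22, 28]

  [0] addr=0x74 blk=14 s=2: MISS | VC []
  [1] addr=0x93 blk=18 s=2: MISS | VC [14]
  [2] addr=0x72 blk=14 s=2: VC-HIT | VC [18]
  [3] addr=0xb6 blk=22 s=2: MISS | VC [18, 14]
  [4] addr=0x91 blk=18 s=2: VC-HIT | VC [22, 14]
  [5] addr=0xb4 blk=22 s=2: VC-HIT | VC [18, 14]
  [6] addr=0xe2 blk=28 s=0: MISS | VC [18, 14]
  [7] addr=0xb5 blk=22 s=2: L1-HIT | VC [18, 14]
  [8] addr=0xd1 blk=26 s=2: MISS | VC [18, 14, 22]
  [9] addr=0x81 blk=16 s=0: MISS | VC [18, 14, 22, 28]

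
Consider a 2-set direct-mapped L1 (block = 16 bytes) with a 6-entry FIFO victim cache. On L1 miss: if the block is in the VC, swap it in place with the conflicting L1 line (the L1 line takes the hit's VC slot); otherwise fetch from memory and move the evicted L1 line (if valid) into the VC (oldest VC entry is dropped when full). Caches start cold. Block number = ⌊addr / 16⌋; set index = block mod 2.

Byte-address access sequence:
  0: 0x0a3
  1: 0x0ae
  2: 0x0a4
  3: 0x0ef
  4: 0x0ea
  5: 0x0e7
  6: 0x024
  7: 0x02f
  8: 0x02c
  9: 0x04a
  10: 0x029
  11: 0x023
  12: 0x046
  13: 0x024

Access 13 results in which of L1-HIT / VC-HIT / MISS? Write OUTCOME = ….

OUTCOME = VC-HIT

0: 0xa3 (blk 10, set 0) → MISS  vc=[]
1: 0xae (blk 10, set 0) → L1-HIT  vc=[]
2: 0xa4 (blk 10, set 0) → L1-HIT  vc=[]
3: 0xef (blk 14, set 0) → MISS  vc=[10]
4: 0xea (blk 14, set 0) → L1-HIT  vc=[10]
5: 0xe7 (blk 14, set 0) → L1-HIT  vc=[10]
6: 0x24 (blk 2, set 0) → MISS  vc=[10, 14]
7: 0x2f (blk 2, set 0) → L1-HIT  vc=[10, 14]
8: 0x2c (blk 2, set 0) → L1-HIT  vc=[10, 14]
9: 0x4a (blk 4, set 0) → MISS  vc=[10, 14, 2]
10: 0x29 (blk 2, set 0) → VC-HIT  vc=[10, 14, 4]
11: 0x23 (blk 2, set 0) → L1-HIT  vc=[10, 14, 4]
12: 0x46 (blk 4, set 0) → VC-HIT  vc=[10, 14, 2]
13: 0x24 (blk 2, set 0) → VC-HIT  vc=[10, 14, 4]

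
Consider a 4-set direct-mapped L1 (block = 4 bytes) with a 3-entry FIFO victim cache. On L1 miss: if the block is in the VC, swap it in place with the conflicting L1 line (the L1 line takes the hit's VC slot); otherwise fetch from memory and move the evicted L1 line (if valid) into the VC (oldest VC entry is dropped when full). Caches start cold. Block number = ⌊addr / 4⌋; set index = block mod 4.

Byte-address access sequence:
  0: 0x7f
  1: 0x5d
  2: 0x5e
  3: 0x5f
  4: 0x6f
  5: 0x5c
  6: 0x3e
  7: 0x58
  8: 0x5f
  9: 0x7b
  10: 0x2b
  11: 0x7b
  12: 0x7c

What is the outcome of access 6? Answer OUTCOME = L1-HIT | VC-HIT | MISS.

OUTCOME = MISS

  [0] addr=0x7f blk=31 s=3: MISS | VC []
  [1] addr=0x5d blk=23 s=3: MISS | VC [31]
  [2] addr=0x5e blk=23 s=3: L1-HIT | VC [31]
  [3] addr=0x5f blk=23 s=3: L1-HIT | VC [31]
  [4] addr=0x6f blk=27 s=3: MISS | VC [31, 23]
  [5] addr=0x5c blk=23 s=3: VC-HIT | VC [31, 27]
  [6] addr=0x3e blk=15 s=3: MISS | VC [31, 27, 23]
  [7] addr=0x58 blk=22 s=2: MISS | VC [31, 27, 23]
  [8] addr=0x5f blk=23 s=3: VC-HIT | VC [31, 27, 15]
  [9] addr=0x7b blk=30 s=2: MISS | VC [27, 15, 22]
  [10] addr=0x2b blk=10 s=2: MISS | VC [15, 22, 30]
  [11] addr=0x7b blk=30 s=2: VC-HIT | VC [15, 22, 10]
  [12] addr=0x7c blk=31 s=3: MISS | VC [22, 10, 23]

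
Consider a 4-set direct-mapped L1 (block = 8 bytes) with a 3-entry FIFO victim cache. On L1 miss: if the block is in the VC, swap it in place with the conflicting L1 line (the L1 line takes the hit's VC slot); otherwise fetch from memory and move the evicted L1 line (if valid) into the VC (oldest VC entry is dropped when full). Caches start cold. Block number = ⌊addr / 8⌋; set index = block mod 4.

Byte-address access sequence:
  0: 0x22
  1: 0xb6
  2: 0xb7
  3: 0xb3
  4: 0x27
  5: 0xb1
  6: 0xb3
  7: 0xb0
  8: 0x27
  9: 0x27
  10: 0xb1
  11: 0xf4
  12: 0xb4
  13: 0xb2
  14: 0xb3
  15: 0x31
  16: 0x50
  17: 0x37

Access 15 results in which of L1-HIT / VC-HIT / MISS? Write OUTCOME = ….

0: 0x22 (blk 4, set 0) → MISS  vc=[]
1: 0xb6 (blk 22, set 2) → MISS  vc=[]
2: 0xb7 (blk 22, set 2) → L1-HIT  vc=[]
3: 0xb3 (blk 22, set 2) → L1-HIT  vc=[]
4: 0x27 (blk 4, set 0) → L1-HIT  vc=[]
5: 0xb1 (blk 22, set 2) → L1-HIT  vc=[]
6: 0xb3 (blk 22, set 2) → L1-HIT  vc=[]
7: 0xb0 (blk 22, set 2) → L1-HIT  vc=[]
8: 0x27 (blk 4, set 0) → L1-HIT  vc=[]
9: 0x27 (blk 4, set 0) → L1-HIT  vc=[]
10: 0xb1 (blk 22, set 2) → L1-HIT  vc=[]
11: 0xf4 (blk 30, set 2) → MISS  vc=[22]
12: 0xb4 (blk 22, set 2) → VC-HIT  vc=[30]
13: 0xb2 (blk 22, set 2) → L1-HIT  vc=[30]
14: 0xb3 (blk 22, set 2) → L1-HIT  vc=[30]
15: 0x31 (blk 6, set 2) → MISS  vc=[30, 22]
16: 0x50 (blk 10, set 2) → MISS  vc=[30, 22, 6]
17: 0x37 (blk 6, set 2) → VC-HIT  vc=[30, 22, 10]

OUTCOME = MISS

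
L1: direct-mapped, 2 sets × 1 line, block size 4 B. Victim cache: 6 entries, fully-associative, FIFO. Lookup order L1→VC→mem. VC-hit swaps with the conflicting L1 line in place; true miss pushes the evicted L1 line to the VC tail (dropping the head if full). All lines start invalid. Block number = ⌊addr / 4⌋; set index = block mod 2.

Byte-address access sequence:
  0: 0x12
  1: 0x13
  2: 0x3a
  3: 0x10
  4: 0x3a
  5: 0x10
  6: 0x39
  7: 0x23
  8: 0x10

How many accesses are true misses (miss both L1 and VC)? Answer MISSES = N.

MISSES = 3

  [0] addr=0x12 blk=4 s=0: MISS | VC []
  [1] addr=0x13 blk=4 s=0: L1-HIT | VC []
  [2] addr=0x3a blk=14 s=0: MISS | VC [4]
  [3] addr=0x10 blk=4 s=0: VC-HIT | VC [14]
  [4] addr=0x3a blk=14 s=0: VC-HIT | VC [4]
  [5] addr=0x10 blk=4 s=0: VC-HIT | VC [14]
  [6] addr=0x39 blk=14 s=0: VC-HIT | VC [4]
  [7] addr=0x23 blk=8 s=0: MISS | VC [4, 14]
  [8] addr=0x10 blk=4 s=0: VC-HIT | VC [8, 14]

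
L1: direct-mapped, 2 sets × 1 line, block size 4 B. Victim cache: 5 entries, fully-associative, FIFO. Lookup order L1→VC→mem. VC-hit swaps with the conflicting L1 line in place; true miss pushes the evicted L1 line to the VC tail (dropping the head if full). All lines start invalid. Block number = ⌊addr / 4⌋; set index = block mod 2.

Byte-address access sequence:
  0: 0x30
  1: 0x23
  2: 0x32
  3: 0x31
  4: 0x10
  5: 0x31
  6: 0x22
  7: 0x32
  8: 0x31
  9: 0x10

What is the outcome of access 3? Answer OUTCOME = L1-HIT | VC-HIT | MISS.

OUTCOME = L1-HIT

#0 0x30→b12/s0 MISS; vc=[]
#1 0x23→b8/s0 MISS; vc=[12]
#2 0x32→b12/s0 VC-HIT; vc=[8]
#3 0x31→b12/s0 L1-HIT; vc=[8]
#4 0x10→b4/s0 MISS; vc=[8,12]
#5 0x31→b12/s0 VC-HIT; vc=[8,4]
#6 0x22→b8/s0 VC-HIT; vc=[12,4]
#7 0x32→b12/s0 VC-HIT; vc=[8,4]
#8 0x31→b12/s0 L1-HIT; vc=[8,4]
#9 0x10→b4/s0 VC-HIT; vc=[8,12]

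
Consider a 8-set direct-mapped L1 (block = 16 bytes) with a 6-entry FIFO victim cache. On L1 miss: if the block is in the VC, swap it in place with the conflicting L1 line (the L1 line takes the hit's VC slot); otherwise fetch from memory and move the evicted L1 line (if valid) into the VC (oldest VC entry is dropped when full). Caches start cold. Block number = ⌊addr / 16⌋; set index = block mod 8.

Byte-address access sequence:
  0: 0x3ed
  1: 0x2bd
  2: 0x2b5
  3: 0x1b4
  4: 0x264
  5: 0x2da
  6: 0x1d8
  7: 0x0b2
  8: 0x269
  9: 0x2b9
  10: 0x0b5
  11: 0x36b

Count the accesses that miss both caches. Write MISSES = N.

#0 0x3ed→b62/s6 MISS; vc=[]
#1 0x2bd→b43/s3 MISS; vc=[]
#2 0x2b5→b43/s3 L1-HIT; vc=[]
#3 0x1b4→b27/s3 MISS; vc=[43]
#4 0x264→b38/s6 MISS; vc=[43,62]
#5 0x2da→b45/s5 MISS; vc=[43,62]
#6 0x1d8→b29/s5 MISS; vc=[43,62,45]
#7 0xb2→b11/s3 MISS; vc=[43,62,45,27]
#8 0x269→b38/s6 L1-HIT; vc=[43,62,45,27]
#9 0x2b9→b43/s3 VC-HIT; vc=[11,62,45,27]
#10 0xb5→b11/s3 VC-HIT; vc=[43,62,45,27]
#11 0x36b→b54/s6 MISS; vc=[43,62,45,27,38]

MISSES = 8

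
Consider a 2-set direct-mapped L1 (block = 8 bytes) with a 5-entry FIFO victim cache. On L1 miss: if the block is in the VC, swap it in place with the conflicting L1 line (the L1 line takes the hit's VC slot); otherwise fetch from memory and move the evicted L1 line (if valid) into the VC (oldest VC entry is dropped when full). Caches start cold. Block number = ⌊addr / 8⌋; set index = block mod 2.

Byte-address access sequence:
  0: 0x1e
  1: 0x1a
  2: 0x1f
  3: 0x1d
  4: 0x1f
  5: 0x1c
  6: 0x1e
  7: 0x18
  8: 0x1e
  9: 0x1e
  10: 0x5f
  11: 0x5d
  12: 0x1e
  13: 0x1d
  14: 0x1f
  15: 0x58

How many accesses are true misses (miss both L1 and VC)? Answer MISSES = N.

MISSES = 2

  [0] addr=0x1e blk=3 s=1: MISS | VC []
  [1] addr=0x1a blk=3 s=1: L1-HIT | VC []
  [2] addr=0x1f blk=3 s=1: L1-HIT | VC []
  [3] addr=0x1d blk=3 s=1: L1-HIT | VC []
  [4] addr=0x1f blk=3 s=1: L1-HIT | VC []
  [5] addr=0x1c blk=3 s=1: L1-HIT | VC []
  [6] addr=0x1e blk=3 s=1: L1-HIT | VC []
  [7] addr=0x18 blk=3 s=1: L1-HIT | VC []
  [8] addr=0x1e blk=3 s=1: L1-HIT | VC []
  [9] addr=0x1e blk=3 s=1: L1-HIT | VC []
  [10] addr=0x5f blk=11 s=1: MISS | VC [3]
  [11] addr=0x5d blk=11 s=1: L1-HIT | VC [3]
  [12] addr=0x1e blk=3 s=1: VC-HIT | VC [11]
  [13] addr=0x1d blk=3 s=1: L1-HIT | VC [11]
  [14] addr=0x1f blk=3 s=1: L1-HIT | VC [11]
  [15] addr=0x58 blk=11 s=1: VC-HIT | VC [3]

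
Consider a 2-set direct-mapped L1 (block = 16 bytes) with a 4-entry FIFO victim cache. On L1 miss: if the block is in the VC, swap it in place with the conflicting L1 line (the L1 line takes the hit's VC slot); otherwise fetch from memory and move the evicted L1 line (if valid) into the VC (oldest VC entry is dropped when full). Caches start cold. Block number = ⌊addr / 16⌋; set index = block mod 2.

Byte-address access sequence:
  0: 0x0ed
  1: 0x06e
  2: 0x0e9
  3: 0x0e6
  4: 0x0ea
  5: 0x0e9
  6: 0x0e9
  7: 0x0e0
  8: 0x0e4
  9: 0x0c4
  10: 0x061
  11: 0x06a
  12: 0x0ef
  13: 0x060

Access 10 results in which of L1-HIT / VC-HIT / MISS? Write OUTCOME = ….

OUTCOME = VC-HIT

0: 0xed (blk 14, set 0) → MISS  vc=[]
1: 0x6e (blk 6, set 0) → MISS  vc=[14]
2: 0xe9 (blk 14, set 0) → VC-HIT  vc=[6]
3: 0xe6 (blk 14, set 0) → L1-HIT  vc=[6]
4: 0xea (blk 14, set 0) → L1-HIT  vc=[6]
5: 0xe9 (blk 14, set 0) → L1-HIT  vc=[6]
6: 0xe9 (blk 14, set 0) → L1-HIT  vc=[6]
7: 0xe0 (blk 14, set 0) → L1-HIT  vc=[6]
8: 0xe4 (blk 14, set 0) → L1-HIT  vc=[6]
9: 0xc4 (blk 12, set 0) → MISS  vc=[6, 14]
10: 0x61 (blk 6, set 0) → VC-HIT  vc=[12, 14]
11: 0x6a (blk 6, set 0) → L1-HIT  vc=[12, 14]
12: 0xef (blk 14, set 0) → VC-HIT  vc=[12, 6]
13: 0x60 (blk 6, set 0) → VC-HIT  vc=[12, 14]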